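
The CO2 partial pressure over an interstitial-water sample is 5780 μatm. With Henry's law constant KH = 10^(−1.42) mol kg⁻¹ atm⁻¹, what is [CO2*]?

[CO2*] = 220 μmol/kg

KH = 10^(−1.42) = 3.802×10^-2 mol kg⁻¹ atm⁻¹
[CO2*] = KH · pCO2 = 3.802×10^-2 × 5780×10^-6 atm = 2.20×10^-4 mol/kg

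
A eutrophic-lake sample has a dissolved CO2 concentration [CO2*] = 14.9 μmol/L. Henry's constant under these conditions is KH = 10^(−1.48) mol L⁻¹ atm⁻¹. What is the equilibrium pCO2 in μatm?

pCO2 = 450 μatm

KH = 10^(−1.48) = 3.311×10^-2 mol L⁻¹ atm⁻¹
pCO2 = [CO2*]/KH = 14.9×10^-6 / 3.311×10^-2 = 4.50×10^-4 atm = 450 μatm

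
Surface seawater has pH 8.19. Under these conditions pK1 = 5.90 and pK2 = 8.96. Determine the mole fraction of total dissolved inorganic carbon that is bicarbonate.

α₁ = 0.851

α₁ = 1 / (1 + [H⁺]/K1 + K2/[H⁺]) = 1 / (1 + 10^-2.29 + 10^-0.77)
   = 1 / (1 + 0.0051286 + 0.16982) = 1/1.1750 = 0.8511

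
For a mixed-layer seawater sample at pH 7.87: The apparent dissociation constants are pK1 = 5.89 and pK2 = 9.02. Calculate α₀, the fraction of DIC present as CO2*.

α₀ = 1 / (1 + K1/[H⁺] + K1K2/[H⁺]²) = 1 / (1 + 10^+1.98 + 10^+0.83)
   = 1 / (1 + 95.499 + 6.7608) = 1/103.26 = 0.009684

α₀ = 0.00968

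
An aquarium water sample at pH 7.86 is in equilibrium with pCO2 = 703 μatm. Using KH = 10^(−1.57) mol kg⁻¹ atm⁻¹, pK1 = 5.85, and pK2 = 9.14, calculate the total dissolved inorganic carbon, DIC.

[CO2*] = KH · pCO2 = 10^(−1.57) × 703×10^-6 = 1.892×10^-5 mol/kg
α₀ = 1/(1 + K1/[H⁺] + K1K2/[H⁺]²) = 1/(1 + 10^+2.01 + 10^+0.73) = 0.009200
DIC = [CO2*]/α₀ = 1.892×10^-5 / 0.009200 = 2.06 mmol/kg

DIC = 2.06 mmol/kg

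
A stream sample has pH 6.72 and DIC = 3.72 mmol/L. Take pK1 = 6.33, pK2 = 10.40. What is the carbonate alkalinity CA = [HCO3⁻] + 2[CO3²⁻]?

CA = 2.64 mmol/L

CA = [HCO3⁻] + 2[CO3²⁻] = (α₁ + 2α₂)·DIC
At pH 6.72: [H⁺]/K1 = 10^-0.39 = 0.40738, K2/[H⁺] = 10^-3.68 = 0.00020893
α₁ = 1/(1 + 0.40738 + 0.00020893) = 1/1.4076 = 0.7104; α₂ = α₁·K2/[H⁺] = 0.0001484
α₁ + 2α₂ = 0.7107
CA = 0.7107 × 3.72 = 2.64 mmol/L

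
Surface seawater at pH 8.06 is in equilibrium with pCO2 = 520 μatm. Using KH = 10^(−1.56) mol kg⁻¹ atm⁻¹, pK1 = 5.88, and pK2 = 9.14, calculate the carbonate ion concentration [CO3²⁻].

[CO2*] = KH · pCO2 = 10^(−1.56) × 520×10^-6 = 1.432×10^-5 mol/kg
α₀ = 1/(1 + K1/[H⁺] + K1K2/[H⁺]²) = 1/(1 + 10^+2.18 + 10^+1.10) = 0.006063
DIC = [CO2*]/α₀ = 1.432×10^-5 / 0.006063 = 2.362 mmol/kg
[CO3²⁻] = α₂·DIC; α₂ = 0.07632, so [CO3²⁻] = 0.07632 × 2.362 = 0.180 mmol/kg

[CO3²⁻] = 0.180 mmol/kg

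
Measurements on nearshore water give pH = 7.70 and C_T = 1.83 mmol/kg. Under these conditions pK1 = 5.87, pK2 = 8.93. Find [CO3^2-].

[CO3²⁻] = 0.100 mmol/kg

α₂ = 1 / (1 + [H⁺]/K2 + [H⁺]²/(K1K2)) = 1 / (1 + 10^+1.23 + 10^-0.60)
   = 1 / (1 + 16.982 + 0.25119) = 1/18.234 = 0.05484
[CO3²⁻] = α₂ × DIC = 0.05484 × 1.83 = 0.100 mmol/kg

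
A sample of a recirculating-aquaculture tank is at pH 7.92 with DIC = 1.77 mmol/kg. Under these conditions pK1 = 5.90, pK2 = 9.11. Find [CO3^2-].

α₂ = 1 / (1 + [H⁺]/K2 + [H⁺]²/(K1K2)) = 1 / (1 + 10^+1.19 + 10^-0.83)
   = 1 / (1 + 15.488 + 0.14791) = 1/16.636 = 0.06011
[CO3²⁻] = α₂ × DIC = 0.06011 × 1.77 = 0.106 mmol/kg

[CO3²⁻] = 0.106 mmol/kg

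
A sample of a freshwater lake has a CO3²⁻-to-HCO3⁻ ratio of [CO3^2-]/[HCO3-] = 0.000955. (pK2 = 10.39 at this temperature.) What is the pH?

From K2 = [H⁺][CO3^2-]/[HCO3-]:  pH = pK2 + log₁₀([CO3^2-]/[HCO3-])
log₁₀(0.000955) = -3.020
pH = 10.39 + (-3.020) = 7.37

pH = 7.37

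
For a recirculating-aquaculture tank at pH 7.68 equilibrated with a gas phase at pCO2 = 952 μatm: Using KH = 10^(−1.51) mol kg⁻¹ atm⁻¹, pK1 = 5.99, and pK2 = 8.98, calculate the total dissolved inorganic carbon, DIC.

[CO2*] = KH · pCO2 = 10^(−1.51) × 952×10^-6 = 2.942×10^-5 mol/kg
α₀ = 1/(1 + K1/[H⁺] + K1K2/[H⁺]²) = 1/(1 + 10^+1.69 + 10^+0.39) = 0.01907
DIC = [CO2*]/α₀ = 2.942×10^-5 / 0.01907 = 1.54 mmol/kg

DIC = 1.54 mmol/kg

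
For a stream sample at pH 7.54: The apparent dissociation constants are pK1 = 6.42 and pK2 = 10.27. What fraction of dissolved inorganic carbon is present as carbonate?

α₂ = 0.00173

α₂ = 1 / (1 + [H⁺]/K2 + [H⁺]²/(K1K2)) = 1 / (1 + 10^+2.73 + 10^+1.61)
   = 1 / (1 + 537.03 + 40.738) = 1/578.77 = 0.001728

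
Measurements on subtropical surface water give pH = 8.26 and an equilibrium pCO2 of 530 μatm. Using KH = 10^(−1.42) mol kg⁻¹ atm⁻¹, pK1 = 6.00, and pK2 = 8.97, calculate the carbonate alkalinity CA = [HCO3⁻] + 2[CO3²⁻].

CA = 5.10 mmol/kg

[CO2*] = KH · pCO2 = 10^(−1.42) × 530×10^-6 = 2.015×10^-5 mol/kg
α₀ = 1/(1 + K1/[H⁺] + K1K2/[H⁺]²) = 1/(1 + 10^+2.26 + 10^+1.55) = 0.004578
DIC = [CO2*]/α₀ = 2.015×10^-5 / 0.004578 = 4.402 mmol/kg
CA = (α₁ + 2α₂)·DIC = (0.8330 + 2×0.1624) × 4.402 = 5.10 mmol/kg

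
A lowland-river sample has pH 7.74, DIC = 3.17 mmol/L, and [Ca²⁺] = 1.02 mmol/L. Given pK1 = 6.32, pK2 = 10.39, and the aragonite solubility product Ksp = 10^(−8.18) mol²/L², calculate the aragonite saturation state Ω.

Ω = 1.05

α₂ = 1 / (1 + [H⁺]/K2 + [H⁺]²/(K1K2)) = 1 / (1 + 10^+2.65 + 10^+1.23)
   = 1 / (1 + 446.68 + 16.982) = 1/464.67 = 0.002152
[CO3²⁻] = α₂ × DIC = 0.002152 × 3.17 = 0.006822 mmol/L = 6.822 μmol/L
Ksp = 10^(−8.18) = 6.607×10^-9
Ω = [Ca²⁺][CO3²⁻]/Ksp = (1.02×10^-3)(6.822×10^-6) / 6.607×10^-9 = 1.05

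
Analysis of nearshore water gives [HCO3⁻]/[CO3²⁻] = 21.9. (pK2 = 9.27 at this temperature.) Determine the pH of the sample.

pH = 7.93

From K2 = [H⁺][CO3²⁻]/[HCO3⁻]:  pH = pK2 − log₁₀([HCO3⁻]/[CO3²⁻])
log₁₀(21.9) = +1.340
pH = 9.27 − (+1.340) = 7.93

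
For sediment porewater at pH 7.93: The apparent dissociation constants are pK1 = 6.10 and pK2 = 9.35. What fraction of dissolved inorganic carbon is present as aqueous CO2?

α₀ = 0.0140

α₀ = 1 / (1 + K1/[H⁺] + K1K2/[H⁺]²) = 1 / (1 + 10^+1.83 + 10^+0.41)
   = 1 / (1 + 67.608 + 2.5704) = 1/71.179 = 0.01405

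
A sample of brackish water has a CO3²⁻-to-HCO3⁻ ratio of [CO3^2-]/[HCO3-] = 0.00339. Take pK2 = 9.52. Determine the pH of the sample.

From K2 = [H⁺][CO3^2-]/[HCO3-]:  pH = pK2 + log₁₀([CO3^2-]/[HCO3-])
log₁₀(0.00339) = -2.470
pH = 9.52 + (-2.470) = 7.05

pH = 7.05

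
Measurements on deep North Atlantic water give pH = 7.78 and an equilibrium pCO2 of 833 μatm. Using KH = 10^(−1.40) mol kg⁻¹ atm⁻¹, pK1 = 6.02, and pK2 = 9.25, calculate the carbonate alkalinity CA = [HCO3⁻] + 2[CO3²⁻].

CA = 2.04 mmol/kg

[CO2*] = KH · pCO2 = 10^(−1.40) × 833×10^-6 = 3.316×10^-5 mol/kg
α₀ = 1/(1 + K1/[H⁺] + K1K2/[H⁺]²) = 1/(1 + 10^+1.76 + 10^+0.29) = 0.01653
DIC = [CO2*]/α₀ = 3.316×10^-5 / 0.01653 = 2.006 mmol/kg
CA = (α₁ + 2α₂)·DIC = (0.9512 + 2×0.03223) × 2.006 = 2.04 mmol/kg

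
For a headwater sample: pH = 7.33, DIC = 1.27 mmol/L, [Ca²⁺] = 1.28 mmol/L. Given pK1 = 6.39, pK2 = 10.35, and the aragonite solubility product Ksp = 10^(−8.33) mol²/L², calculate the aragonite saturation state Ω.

Ω = 0.297

α₂ = 1 / (1 + [H⁺]/K2 + [H⁺]²/(K1K2)) = 1 / (1 + 10^+3.02 + 10^+2.08)
   = 1 / (1 + 1047.1 + 120.23) = 1/1168.4 = 0.0008559
[CO3²⁻] = α₂ × DIC = 0.0008559 × 1.27 = 0.001087 mmol/L = 1.087 μmol/L
Ksp = 10^(−8.33) = 4.677×10^-9
Ω = [Ca²⁺][CO3²⁻]/Ksp = (1.28×10^-3)(1.087×10^-6) / 4.677×10^-9 = 0.297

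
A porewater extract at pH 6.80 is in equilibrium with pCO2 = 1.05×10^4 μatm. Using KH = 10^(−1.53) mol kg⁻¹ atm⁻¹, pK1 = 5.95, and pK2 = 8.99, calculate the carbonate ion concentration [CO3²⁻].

[CO3²⁻] = 14.2 μmol/kg

[CO2*] = KH · pCO2 = 10^(−1.53) × 1.05×10^4×10^-6 = 3.099×10^-4 mol/kg
α₀ = 1/(1 + K1/[H⁺] + K1K2/[H⁺]²) = 1/(1 + 10^+0.85 + 10^-1.34) = 0.1231
DIC = [CO2*]/α₀ = 3.099×10^-4 / 0.1231 = 2.518 mmol/kg
[CO3²⁻] = α₂·DIC; α₂ = 0.005626, so [CO3²⁻] = 0.005626 × 2.518 = 0.0142 mmol/kg = 14.2 μmol/kg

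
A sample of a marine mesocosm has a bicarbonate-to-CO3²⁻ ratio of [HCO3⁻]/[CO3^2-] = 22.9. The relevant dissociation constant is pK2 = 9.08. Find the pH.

From K2 = [H⁺][CO3^2-]/[HCO3⁻]:  pH = pK2 − log₁₀([HCO3⁻]/[CO3^2-])
log₁₀(22.9) = +1.360
pH = 9.08 − (+1.360) = 7.72

pH = 7.72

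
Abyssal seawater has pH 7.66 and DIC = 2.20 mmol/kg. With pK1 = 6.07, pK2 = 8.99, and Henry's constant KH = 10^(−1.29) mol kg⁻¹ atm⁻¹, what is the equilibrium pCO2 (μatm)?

α₀ = 1 / (1 + K1/[H⁺] + K1K2/[H⁺]²) = 1 / (1 + 10^+1.59 + 10^+0.26)
   = 1 / (1 + 38.905 + 1.8197) = 1/41.724 = 0.02397
[CO2*] = α₀ × DIC = 0.02397 × 2.20 = 0.05273 mmol/kg
pCO2 = [CO2*]/KH = 5.273×10^-5 / 5.129×10^-2 = 1030 μatm

pCO2 = 1030 μatm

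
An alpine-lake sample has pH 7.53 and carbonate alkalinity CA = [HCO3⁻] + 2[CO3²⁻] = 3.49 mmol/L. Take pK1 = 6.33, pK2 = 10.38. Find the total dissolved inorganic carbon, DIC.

CA = [HCO3⁻] + 2[CO3²⁻] = (α₁ + 2α₂)·DIC
At pH 7.53: [H⁺]/K1 = 10^-1.20 = 0.063096, K2/[H⁺] = 10^-2.85 = 0.0014125
α₁ = 1/(1 + 0.063096 + 0.0014125) = 1/1.0645 = 0.9394; α₂ = α₁·K2/[H⁺] = 0.001327
α₁ + 2α₂ = 0.9421
DIC = CA / (α₁ + 2α₂) = 3.49 / 0.9421 = 3.70 mmol/L

DIC = 3.70 mmol/L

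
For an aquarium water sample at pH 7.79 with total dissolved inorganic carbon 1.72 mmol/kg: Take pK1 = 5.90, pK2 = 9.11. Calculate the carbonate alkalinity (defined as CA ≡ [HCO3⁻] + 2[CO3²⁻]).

CA = 1.78 mmol/kg

CA = [HCO3⁻] + 2[CO3²⁻] = (α₁ + 2α₂)·DIC
At pH 7.79: [H⁺]/K1 = 10^-1.89 = 0.012882, K2/[H⁺] = 10^-1.32 = 0.047863
α₁ = 1/(1 + 0.012882 + 0.047863) = 1/1.0607 = 0.9427; α₂ = α₁·K2/[H⁺] = 0.04512
α₁ + 2α₂ = 1.0330
CA = 1.0330 × 1.72 = 1.78 mmol/kg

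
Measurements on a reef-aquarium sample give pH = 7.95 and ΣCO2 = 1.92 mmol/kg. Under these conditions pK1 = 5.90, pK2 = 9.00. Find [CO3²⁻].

α₂ = 1 / (1 + [H⁺]/K2 + [H⁺]²/(K1K2)) = 1 / (1 + 10^+1.05 + 10^-1.00)
   = 1 / (1 + 11.220 + 0.10000) = 1/12.320 = 0.08117
[CO3²⁻] = α₂ × DIC = 0.08117 × 1.92 = 0.156 mmol/kg

[CO3²⁻] = 0.156 mmol/kg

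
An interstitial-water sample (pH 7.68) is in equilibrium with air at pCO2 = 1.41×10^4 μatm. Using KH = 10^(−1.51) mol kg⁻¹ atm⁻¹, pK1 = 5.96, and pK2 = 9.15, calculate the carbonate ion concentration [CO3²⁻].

[CO3²⁻] = 0.775 mmol/kg

[CO2*] = KH · pCO2 = 10^(−1.51) × 1.41×10^4×10^-6 = 4.357×10^-4 mol/kg
α₀ = 1/(1 + K1/[H⁺] + K1K2/[H⁺]²) = 1/(1 + 10^+1.72 + 10^+0.25) = 0.01810
DIC = [CO2*]/α₀ = 4.357×10^-4 / 0.01810 = 24.08 mmol/kg
[CO3²⁻] = α₂·DIC; α₂ = 0.03218, so [CO3²⁻] = 0.03218 × 24.08 = 0.775 mmol/kg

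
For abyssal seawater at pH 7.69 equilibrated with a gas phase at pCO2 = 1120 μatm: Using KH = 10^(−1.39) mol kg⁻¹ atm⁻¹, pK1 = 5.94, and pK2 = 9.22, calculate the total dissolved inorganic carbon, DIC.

[CO2*] = KH · pCO2 = 10^(−1.39) × 1120×10^-6 = 4.563×10^-5 mol/kg
α₀ = 1/(1 + K1/[H⁺] + K1K2/[H⁺]²) = 1/(1 + 10^+1.75 + 10^+0.22) = 0.01698
DIC = [CO2*]/α₀ = 4.563×10^-5 / 0.01698 = 2.69 mmol/kg

DIC = 2.69 mmol/kg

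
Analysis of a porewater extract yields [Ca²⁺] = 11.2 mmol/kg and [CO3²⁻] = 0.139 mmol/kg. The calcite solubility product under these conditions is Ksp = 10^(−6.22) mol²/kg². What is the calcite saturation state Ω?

Ksp = 10^(−6.22) = 6.026×10^-7
Ω = [Ca²⁺][CO3²⁻]/Ksp = (11.2×10^-3)(0.139×10^-3) / 6.026×10^-7 = 2.58

Ω = 2.58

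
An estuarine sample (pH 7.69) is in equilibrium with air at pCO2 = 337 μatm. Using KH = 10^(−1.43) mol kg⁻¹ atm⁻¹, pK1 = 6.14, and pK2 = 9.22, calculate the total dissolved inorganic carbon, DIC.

[CO2*] = KH · pCO2 = 10^(−1.43) × 337×10^-6 = 1.252×10^-5 mol/kg
α₀ = 1/(1 + K1/[H⁺] + K1K2/[H⁺]²) = 1/(1 + 10^+1.55 + 10^+0.02) = 0.02665
DIC = [CO2*]/α₀ = 1.252×10^-5 / 0.02665 = 0.470 mmol/kg

DIC = 0.470 mmol/kg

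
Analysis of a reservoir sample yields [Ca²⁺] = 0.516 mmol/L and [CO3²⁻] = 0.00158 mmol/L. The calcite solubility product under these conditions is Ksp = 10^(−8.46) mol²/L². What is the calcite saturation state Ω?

Ω = 0.235

Ksp = 10^(−8.46) = 3.467×10^-9
Ω = [Ca²⁺][CO3²⁻]/Ksp = (0.516×10^-3)(0.00158×10^-3) / 3.467×10^-9 = 0.235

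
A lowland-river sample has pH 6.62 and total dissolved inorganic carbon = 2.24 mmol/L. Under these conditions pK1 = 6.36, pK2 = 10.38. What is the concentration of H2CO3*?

α₀ = 1 / (1 + K1/[H⁺] + K1K2/[H⁺]²) = 1 / (1 + 10^+0.26 + 10^-3.50)
   = 1 / (1 + 1.8197 + 0.00031623) = 1/2.8200 = 0.3546
[CO2*] = α₀ × DIC = 0.3546 × 2.24 = 0.794 mmol/L

[CO2*] = 0.794 mmol/L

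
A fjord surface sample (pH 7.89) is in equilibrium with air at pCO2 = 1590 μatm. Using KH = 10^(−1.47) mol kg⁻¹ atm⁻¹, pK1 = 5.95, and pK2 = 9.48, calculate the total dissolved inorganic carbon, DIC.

[CO2*] = KH · pCO2 = 10^(−1.47) × 1590×10^-6 = 5.388×10^-5 mol/kg
α₀ = 1/(1 + K1/[H⁺] + K1K2/[H⁺]²) = 1/(1 + 10^+1.94 + 10^+0.35) = 0.01107
DIC = [CO2*]/α₀ = 5.388×10^-5 / 0.01107 = 4.87 mmol/kg

DIC = 4.87 mmol/kg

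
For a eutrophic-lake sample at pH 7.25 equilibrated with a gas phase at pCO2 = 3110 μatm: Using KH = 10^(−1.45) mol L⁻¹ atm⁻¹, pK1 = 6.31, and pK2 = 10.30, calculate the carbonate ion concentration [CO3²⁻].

[CO2*] = KH · pCO2 = 10^(−1.45) × 3110×10^-6 = 1.103×10^-4 mol/L
α₀ = 1/(1 + K1/[H⁺] + K1K2/[H⁺]²) = 1/(1 + 10^+0.94 + 10^-2.11) = 0.1029
DIC = [CO2*]/α₀ = 1.103×10^-4 / 0.1029 = 1.072 mmol/L
[CO3²⁻] = α₂·DIC; α₂ = 0.0007988, so [CO3²⁻] = 0.0007988 × 1.072 = 0.000857 mmol/L = 0.857 μmol/L

[CO3²⁻] = 0.857 μmol/L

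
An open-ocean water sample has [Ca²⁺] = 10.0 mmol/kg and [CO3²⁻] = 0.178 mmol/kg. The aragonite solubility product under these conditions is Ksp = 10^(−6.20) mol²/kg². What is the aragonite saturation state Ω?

Ksp = 10^(−6.20) = 6.310×10^-7
Ω = [Ca²⁺][CO3²⁻]/Ksp = (10.0×10^-3)(0.178×10^-3) / 6.310×10^-7 = 2.82

Ω = 2.82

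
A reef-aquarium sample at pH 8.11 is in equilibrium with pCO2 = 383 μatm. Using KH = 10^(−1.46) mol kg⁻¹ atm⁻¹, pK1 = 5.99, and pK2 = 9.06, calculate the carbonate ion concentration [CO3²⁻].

[CO2*] = KH · pCO2 = 10^(−1.46) × 383×10^-6 = 1.328×10^-5 mol/kg
α₀ = 1/(1 + K1/[H⁺] + K1K2/[H⁺]²) = 1/(1 + 10^+2.12 + 10^+1.17) = 0.006774
DIC = [CO2*]/α₀ = 1.328×10^-5 / 0.006774 = 1.960 mmol/kg
[CO3²⁻] = α₂·DIC; α₂ = 0.1002, so [CO3²⁻] = 0.1002 × 1.960 = 0.196 mmol/kg

[CO3²⁻] = 0.196 mmol/kg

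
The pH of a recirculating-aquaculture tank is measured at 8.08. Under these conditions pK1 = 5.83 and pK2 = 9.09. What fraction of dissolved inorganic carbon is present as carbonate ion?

α₂ = 1 / (1 + [H⁺]/K2 + [H⁺]²/(K1K2)) = 1 / (1 + 10^+1.01 + 10^-1.24)
   = 1 / (1 + 10.233 + 0.057544) = 1/11.290 = 0.08857

α₂ = 0.0886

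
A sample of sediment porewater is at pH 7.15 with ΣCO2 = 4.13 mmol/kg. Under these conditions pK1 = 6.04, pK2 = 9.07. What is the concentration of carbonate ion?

α₂ = 1 / (1 + [H⁺]/K2 + [H⁺]²/(K1K2)) = 1 / (1 + 10^+1.92 + 10^+0.81)
   = 1 / (1 + 83.176 + 6.4565) = 1/90.633 = 0.01103
[CO3²⁻] = α₂ × DIC = 0.01103 × 4.13 = 0.0456 mmol/kg

[CO3²⁻] = 0.0456 mmol/kg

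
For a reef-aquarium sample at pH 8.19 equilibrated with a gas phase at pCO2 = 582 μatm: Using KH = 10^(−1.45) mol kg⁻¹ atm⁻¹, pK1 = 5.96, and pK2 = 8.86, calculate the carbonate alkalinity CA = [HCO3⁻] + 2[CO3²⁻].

CA = 5.01 mmol/kg

[CO2*] = KH · pCO2 = 10^(−1.45) × 582×10^-6 = 2.065×10^-5 mol/kg
α₀ = 1/(1 + K1/[H⁺] + K1K2/[H⁺]²) = 1/(1 + 10^+2.23 + 10^+1.56) = 0.004828
DIC = [CO2*]/α₀ = 2.065×10^-5 / 0.004828 = 4.277 mmol/kg
CA = (α₁ + 2α₂)·DIC = (0.8199 + 2×0.1753) × 4.277 = 5.01 mmol/kg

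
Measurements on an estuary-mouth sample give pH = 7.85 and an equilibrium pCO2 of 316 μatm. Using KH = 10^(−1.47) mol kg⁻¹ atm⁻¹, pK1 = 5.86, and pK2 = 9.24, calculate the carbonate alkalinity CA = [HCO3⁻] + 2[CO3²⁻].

CA = 1.13 mmol/kg

[CO2*] = KH · pCO2 = 10^(−1.47) × 316×10^-6 = 1.071×10^-5 mol/kg
α₀ = 1/(1 + K1/[H⁺] + K1K2/[H⁺]²) = 1/(1 + 10^+1.99 + 10^+0.60) = 0.009737
DIC = [CO2*]/α₀ = 1.071×10^-5 / 0.009737 = 1.100 mmol/kg
CA = (α₁ + 2α₂)·DIC = (0.9515 + 2×0.03876) × 1.100 = 1.13 mmol/kg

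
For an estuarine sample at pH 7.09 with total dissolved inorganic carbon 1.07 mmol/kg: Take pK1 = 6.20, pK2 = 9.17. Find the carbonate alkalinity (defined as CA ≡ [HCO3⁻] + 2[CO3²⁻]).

CA = 0.957 mmol/kg

CA = [HCO3⁻] + 2[CO3²⁻] = (α₁ + 2α₂)·DIC
At pH 7.09: [H⁺]/K1 = 10^-0.89 = 0.12882, K2/[H⁺] = 10^-2.08 = 0.0083176
α₁ = 1/(1 + 0.12882 + 0.0083176) = 1/1.1371 = 0.8794; α₂ = α₁·K2/[H⁺] = 0.007315
α₁ + 2α₂ = 0.8940
CA = 0.8940 × 1.07 = 0.957 mmol/kg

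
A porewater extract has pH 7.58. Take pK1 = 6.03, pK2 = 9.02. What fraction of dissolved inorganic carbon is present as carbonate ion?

α₂ = 1 / (1 + [H⁺]/K2 + [H⁺]²/(K1K2)) = 1 / (1 + 10^+1.44 + 10^-0.11)
   = 1 / (1 + 27.542 + 0.77625) = 1/29.319 = 0.03411

α₂ = 0.0341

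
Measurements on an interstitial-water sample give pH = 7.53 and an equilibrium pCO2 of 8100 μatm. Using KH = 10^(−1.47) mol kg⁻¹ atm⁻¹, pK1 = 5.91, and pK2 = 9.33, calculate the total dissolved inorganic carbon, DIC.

DIC = 11.9 mmol/kg

[CO2*] = KH · pCO2 = 10^(−1.47) × 8100×10^-6 = 2.745×10^-4 mol/kg
α₀ = 1/(1 + K1/[H⁺] + K1K2/[H⁺]²) = 1/(1 + 10^+1.62 + 10^-0.18) = 0.02307
DIC = [CO2*]/α₀ = 2.745×10^-4 / 0.02307 = 11.9 mmol/kg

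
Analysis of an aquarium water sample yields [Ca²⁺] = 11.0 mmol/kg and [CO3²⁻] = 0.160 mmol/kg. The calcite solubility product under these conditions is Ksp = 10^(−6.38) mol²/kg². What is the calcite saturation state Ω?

Ω = 4.22

Ksp = 10^(−6.38) = 4.169×10^-7
Ω = [Ca²⁺][CO3²⁻]/Ksp = (11.0×10^-3)(0.160×10^-3) / 4.169×10^-7 = 4.22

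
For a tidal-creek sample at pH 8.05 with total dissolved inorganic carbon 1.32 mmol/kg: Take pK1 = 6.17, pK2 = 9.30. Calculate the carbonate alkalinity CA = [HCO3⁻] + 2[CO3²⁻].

CA = 1.37 mmol/kg

CA = [HCO3⁻] + 2[CO3²⁻] = (α₁ + 2α₂)·DIC
At pH 8.05: [H⁺]/K1 = 10^-1.88 = 0.013183, K2/[H⁺] = 10^-1.25 = 0.056234
α₁ = 1/(1 + 0.013183 + 0.056234) = 1/1.0694 = 0.9351; α₂ = α₁·K2/[H⁺] = 0.05258
α₁ + 2α₂ = 1.0403
CA = 1.0403 × 1.32 = 1.37 mmol/kg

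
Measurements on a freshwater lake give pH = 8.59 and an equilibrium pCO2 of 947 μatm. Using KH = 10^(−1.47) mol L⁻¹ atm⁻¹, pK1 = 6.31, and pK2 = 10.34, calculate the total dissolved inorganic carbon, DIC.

[CO2*] = KH · pCO2 = 10^(−1.47) × 947×10^-6 = 3.209×10^-5 mol/L
α₀ = 1/(1 + K1/[H⁺] + K1K2/[H⁺]²) = 1/(1 + 10^+2.28 + 10^+0.53) = 0.005130
DIC = [CO2*]/α₀ = 3.209×10^-5 / 0.005130 = 6.26 mmol/L

DIC = 6.26 mmol/L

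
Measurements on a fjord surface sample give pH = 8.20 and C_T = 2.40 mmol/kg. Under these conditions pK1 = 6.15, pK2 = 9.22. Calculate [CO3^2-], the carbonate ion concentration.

α₂ = 1 / (1 + [H⁺]/K2 + [H⁺]²/(K1K2)) = 1 / (1 + 10^+1.02 + 10^-1.03)
   = 1 / (1 + 10.471 + 0.093325) = 1/11.565 = 0.08647
[CO3²⁻] = α₂ × DIC = 0.08647 × 2.40 = 0.208 mmol/kg

[CO3²⁻] = 0.208 mmol/kg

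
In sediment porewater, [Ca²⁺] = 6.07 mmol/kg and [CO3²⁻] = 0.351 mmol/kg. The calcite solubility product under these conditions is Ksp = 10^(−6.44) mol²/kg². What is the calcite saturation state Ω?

Ω = 5.87

Ksp = 10^(−6.44) = 3.631×10^-7
Ω = [Ca²⁺][CO3²⁻]/Ksp = (6.07×10^-3)(0.351×10^-3) / 3.631×10^-7 = 5.87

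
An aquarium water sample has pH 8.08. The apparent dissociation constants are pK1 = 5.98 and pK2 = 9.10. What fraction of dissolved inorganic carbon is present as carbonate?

α₂ = 0.0865

α₂ = 1 / (1 + [H⁺]/K2 + [H⁺]²/(K1K2)) = 1 / (1 + 10^+1.02 + 10^-1.08)
   = 1 / (1 + 10.471 + 0.083176) = 1/11.554 = 0.08655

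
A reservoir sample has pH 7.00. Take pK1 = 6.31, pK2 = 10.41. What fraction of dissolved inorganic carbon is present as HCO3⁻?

α₁ = 1 / (1 + [H⁺]/K1 + K2/[H⁺]) = 1 / (1 + 10^-0.69 + 10^-3.41)
   = 1 / (1 + 0.20417 + 0.00038905) = 1/1.2046 = 0.8302

α₁ = 0.830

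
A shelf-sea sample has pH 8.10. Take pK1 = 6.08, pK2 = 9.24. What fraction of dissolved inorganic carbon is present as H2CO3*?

α₀ = 1 / (1 + K1/[H⁺] + K1K2/[H⁺]²) = 1 / (1 + 10^+2.02 + 10^+0.88)
   = 1 / (1 + 104.71 + 7.5858) = 1/113.30 = 0.008826

α₀ = 0.00883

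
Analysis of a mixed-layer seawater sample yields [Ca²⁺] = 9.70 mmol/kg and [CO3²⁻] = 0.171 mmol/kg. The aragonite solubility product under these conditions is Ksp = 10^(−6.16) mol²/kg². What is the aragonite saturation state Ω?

Ω = 2.40

Ksp = 10^(−6.16) = 6.918×10^-7
Ω = [Ca²⁺][CO3²⁻]/Ksp = (9.70×10^-3)(0.171×10^-3) / 6.918×10^-7 = 2.40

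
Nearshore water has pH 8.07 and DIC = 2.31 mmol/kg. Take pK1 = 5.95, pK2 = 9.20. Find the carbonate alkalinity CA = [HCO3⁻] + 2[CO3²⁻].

CA = 2.45 mmol/kg

CA = [HCO3⁻] + 2[CO3²⁻] = (α₁ + 2α₂)·DIC
At pH 8.07: [H⁺]/K1 = 10^-2.12 = 0.0075858, K2/[H⁺] = 10^-1.13 = 0.074131
α₁ = 1/(1 + 0.0075858 + 0.074131) = 1/1.0817 = 0.9245; α₂ = α₁·K2/[H⁺] = 0.06853
α₁ + 2α₂ = 1.0615
CA = 1.0615 × 2.31 = 2.45 mmol/kg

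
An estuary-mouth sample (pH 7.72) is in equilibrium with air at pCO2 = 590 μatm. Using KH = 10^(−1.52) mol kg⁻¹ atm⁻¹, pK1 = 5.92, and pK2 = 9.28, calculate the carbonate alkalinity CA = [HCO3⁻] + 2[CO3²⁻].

[CO2*] = KH · pCO2 = 10^(−1.52) × 590×10^-6 = 1.782×10^-5 mol/kg
α₀ = 1/(1 + K1/[H⁺] + K1K2/[H⁺]²) = 1/(1 + 10^+1.80 + 10^+0.24) = 0.01519
DIC = [CO2*]/α₀ = 1.782×10^-5 / 0.01519 = 1.173 mmol/kg
CA = (α₁ + 2α₂)·DIC = (0.9584 + 2×0.02640) × 1.173 = 1.19 mmol/kg

CA = 1.19 mmol/kg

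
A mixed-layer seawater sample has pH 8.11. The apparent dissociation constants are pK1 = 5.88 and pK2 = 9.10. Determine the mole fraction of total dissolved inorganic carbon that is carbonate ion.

α₂ = 1 / (1 + [H⁺]/K2 + [H⁺]²/(K1K2)) = 1 / (1 + 10^+0.99 + 10^-1.24)
   = 1 / (1 + 9.7724 + 0.057544) = 1/10.830 = 0.09234

α₂ = 0.0923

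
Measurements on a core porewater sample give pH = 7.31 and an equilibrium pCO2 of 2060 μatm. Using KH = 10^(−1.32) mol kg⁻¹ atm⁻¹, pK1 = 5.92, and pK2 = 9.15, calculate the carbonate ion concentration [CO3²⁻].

[CO2*] = KH · pCO2 = 10^(−1.32) × 2060×10^-6 = 9.860×10^-5 mol/kg
α₀ = 1/(1 + K1/[H⁺] + K1K2/[H⁺]²) = 1/(1 + 10^+1.39 + 10^-0.45) = 0.03861
DIC = [CO2*]/α₀ = 9.860×10^-5 / 0.03861 = 2.554 mmol/kg
[CO3²⁻] = α₂·DIC; α₂ = 0.01370, so [CO3²⁻] = 0.01370 × 2.554 = 0.0350 mmol/kg

[CO3²⁻] = 0.0350 mmol/kg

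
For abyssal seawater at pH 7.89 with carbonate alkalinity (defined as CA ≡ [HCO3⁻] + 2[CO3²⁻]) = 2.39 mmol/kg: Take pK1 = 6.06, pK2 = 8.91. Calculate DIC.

CA = [HCO3⁻] + 2[CO3²⁻] = (α₁ + 2α₂)·DIC
At pH 7.89: [H⁺]/K1 = 10^-1.83 = 0.014791, K2/[H⁺] = 10^-1.02 = 0.095499
α₁ = 1/(1 + 0.014791 + 0.095499) = 1/1.1103 = 0.9007; α₂ = α₁·K2/[H⁺] = 0.08601
α₁ + 2α₂ = 1.0727
DIC = CA / (α₁ + 2α₂) = 2.39 / 1.0727 = 2.23 mmol/kg

DIC = 2.23 mmol/kg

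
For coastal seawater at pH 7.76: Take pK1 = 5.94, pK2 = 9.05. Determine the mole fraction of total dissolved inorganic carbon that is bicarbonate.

α₁ = 1 / (1 + [H⁺]/K1 + K2/[H⁺]) = 1 / (1 + 10^-1.82 + 10^-1.29)
   = 1 / (1 + 0.015136 + 0.051286) = 1/1.0664 = 0.9377

α₁ = 0.938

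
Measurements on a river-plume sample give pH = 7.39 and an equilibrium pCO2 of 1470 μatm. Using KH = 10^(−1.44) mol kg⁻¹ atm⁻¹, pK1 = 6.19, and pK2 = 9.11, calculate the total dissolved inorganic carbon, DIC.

[CO2*] = KH · pCO2 = 10^(−1.44) × 1470×10^-6 = 5.337×10^-5 mol/kg
α₀ = 1/(1 + K1/[H⁺] + K1K2/[H⁺]²) = 1/(1 + 10^+1.20 + 10^-0.52) = 0.05831
DIC = [CO2*]/α₀ = 5.337×10^-5 / 0.05831 = 0.915 mmol/kg

DIC = 0.915 mmol/kg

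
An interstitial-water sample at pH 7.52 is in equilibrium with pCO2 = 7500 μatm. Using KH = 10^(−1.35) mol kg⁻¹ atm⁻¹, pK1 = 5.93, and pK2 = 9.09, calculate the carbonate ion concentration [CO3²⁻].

[CO3²⁻] = 0.351 mmol/kg

[CO2*] = KH · pCO2 = 10^(−1.35) × 7500×10^-6 = 3.350×10^-4 mol/kg
α₀ = 1/(1 + K1/[H⁺] + K1K2/[H⁺]²) = 1/(1 + 10^+1.59 + 10^+0.02) = 0.02442
DIC = [CO2*]/α₀ = 3.350×10^-4 / 0.02442 = 13.72 mmol/kg
[CO3²⁻] = α₂·DIC; α₂ = 0.02557, so [CO3²⁻] = 0.02557 × 13.72 = 0.351 mmol/kg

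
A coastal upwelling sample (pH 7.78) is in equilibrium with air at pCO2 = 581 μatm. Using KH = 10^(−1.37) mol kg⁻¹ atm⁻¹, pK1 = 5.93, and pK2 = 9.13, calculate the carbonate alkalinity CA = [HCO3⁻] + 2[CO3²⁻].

[CO2*] = KH · pCO2 = 10^(−1.37) × 581×10^-6 = 2.478×10^-5 mol/kg
α₀ = 1/(1 + K1/[H⁺] + K1K2/[H⁺]²) = 1/(1 + 10^+1.85 + 10^+0.50) = 0.01334
DIC = [CO2*]/α₀ = 2.478×10^-5 / 0.01334 = 1.858 mmol/kg
CA = (α₁ + 2α₂)·DIC = (0.9445 + 2×0.04219) × 1.858 = 1.91 mmol/kg

CA = 1.91 mmol/kg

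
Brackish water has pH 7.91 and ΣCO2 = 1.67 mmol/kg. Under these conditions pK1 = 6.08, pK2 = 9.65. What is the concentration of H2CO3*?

[CO2*] = 0.0239 mmol/kg

α₀ = 1 / (1 + K1/[H⁺] + K1K2/[H⁺]²) = 1 / (1 + 10^+1.83 + 10^+0.09)
   = 1 / (1 + 67.608 + 1.2303) = 1/69.839 = 0.01432
[CO2*] = α₀ × DIC = 0.01432 × 1.67 = 0.0239 mmol/kg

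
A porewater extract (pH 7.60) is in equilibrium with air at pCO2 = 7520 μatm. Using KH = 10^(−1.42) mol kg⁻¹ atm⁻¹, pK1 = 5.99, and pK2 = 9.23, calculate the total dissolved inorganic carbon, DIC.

[CO2*] = KH · pCO2 = 10^(−1.42) × 7520×10^-6 = 2.859×10^-4 mol/kg
α₀ = 1/(1 + K1/[H⁺] + K1K2/[H⁺]²) = 1/(1 + 10^+1.61 + 10^-0.02) = 0.02342
DIC = [CO2*]/α₀ = 2.859×10^-4 / 0.02342 = 12.2 mmol/kg

DIC = 12.2 mmol/kg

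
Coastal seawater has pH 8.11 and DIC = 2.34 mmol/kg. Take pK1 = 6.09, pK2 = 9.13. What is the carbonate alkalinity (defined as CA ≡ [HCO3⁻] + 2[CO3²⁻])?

CA = [HCO3⁻] + 2[CO3²⁻] = (α₁ + 2α₂)·DIC
At pH 8.11: [H⁺]/K1 = 10^-2.02 = 0.0095499, K2/[H⁺] = 10^-1.02 = 0.095499
α₁ = 1/(1 + 0.0095499 + 0.095499) = 1/1.1050 = 0.9049; α₂ = α₁·K2/[H⁺] = 0.08642
α₁ + 2α₂ = 1.0778
CA = 1.0778 × 2.34 = 2.52 mmol/kg

CA = 2.52 mmol/kg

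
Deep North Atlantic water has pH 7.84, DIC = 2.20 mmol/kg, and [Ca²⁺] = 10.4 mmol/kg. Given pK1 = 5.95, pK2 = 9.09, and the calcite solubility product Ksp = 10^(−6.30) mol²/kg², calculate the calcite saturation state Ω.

Ω = 2.40

α₂ = 1 / (1 + [H⁺]/K2 + [H⁺]²/(K1K2)) = 1 / (1 + 10^+1.25 + 10^-0.64)
   = 1 / (1 + 17.783 + 0.22909) = 1/19.012 = 0.05260
[CO3²⁻] = α₂ × DIC = 0.05260 × 2.20 = 0.1157 mmol/kg
Ksp = 10^(−6.30) = 5.012×10^-7
Ω = [Ca²⁺][CO3²⁻]/Ksp = (10.4×10^-3)(1.157×10^-4) / 5.012×10^-7 = 2.40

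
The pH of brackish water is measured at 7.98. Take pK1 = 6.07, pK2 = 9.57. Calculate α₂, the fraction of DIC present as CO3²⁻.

α₂ = 0.0248

α₂ = 1 / (1 + [H⁺]/K2 + [H⁺]²/(K1K2)) = 1 / (1 + 10^+1.59 + 10^-0.32)
   = 1 / (1 + 38.905 + 0.47863) = 1/40.383 = 0.02476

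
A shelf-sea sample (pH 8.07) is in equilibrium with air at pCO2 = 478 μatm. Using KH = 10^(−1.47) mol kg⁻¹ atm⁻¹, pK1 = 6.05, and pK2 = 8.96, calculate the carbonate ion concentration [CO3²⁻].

[CO3²⁻] = 0.218 mmol/kg

[CO2*] = KH · pCO2 = 10^(−1.47) × 478×10^-6 = 1.620×10^-5 mol/kg
α₀ = 1/(1 + K1/[H⁺] + K1K2/[H⁺]²) = 1/(1 + 10^+2.02 + 10^+1.13) = 0.008389
DIC = [CO2*]/α₀ = 1.620×10^-5 / 0.008389 = 1.931 mmol/kg
[CO3²⁻] = α₂·DIC; α₂ = 0.1132, so [CO3²⁻] = 0.1132 × 1.931 = 0.218 mmol/kg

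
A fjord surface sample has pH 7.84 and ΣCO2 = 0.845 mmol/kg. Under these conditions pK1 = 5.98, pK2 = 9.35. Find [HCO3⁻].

[HCO3⁻] = 0.809 mmol/kg

α₁ = 1 / (1 + [H⁺]/K1 + K2/[H⁺]) = 1 / (1 + 10^-1.86 + 10^-1.51)
   = 1 / (1 + 0.013804 + 0.030903) = 1/1.0447 = 0.9572
[HCO3⁻] = α₁ × DIC = 0.9572 × 0.845 = 0.809 mmol/kg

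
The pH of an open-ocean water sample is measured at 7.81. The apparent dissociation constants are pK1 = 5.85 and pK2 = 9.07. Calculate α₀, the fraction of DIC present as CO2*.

α₀ = 0.0103

α₀ = 1 / (1 + K1/[H⁺] + K1K2/[H⁺]²) = 1 / (1 + 10^+1.96 + 10^+0.70)
   = 1 / (1 + 91.201 + 5.0119) = 1/97.213 = 0.01029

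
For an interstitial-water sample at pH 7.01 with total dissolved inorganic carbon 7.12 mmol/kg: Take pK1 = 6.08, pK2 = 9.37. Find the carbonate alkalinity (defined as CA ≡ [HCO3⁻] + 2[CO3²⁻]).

CA = [HCO3⁻] + 2[CO3²⁻] = (α₁ + 2α₂)·DIC
At pH 7.01: [H⁺]/K1 = 10^-0.93 = 0.11749, K2/[H⁺] = 10^-2.36 = 0.0043652
α₁ = 1/(1 + 0.11749 + 0.0043652) = 1/1.1219 = 0.8914; α₂ = α₁·K2/[H⁺] = 0.003891
α₁ + 2α₂ = 0.8992
CA = 0.8992 × 7.12 = 6.40 mmol/kg

CA = 6.40 mmol/kg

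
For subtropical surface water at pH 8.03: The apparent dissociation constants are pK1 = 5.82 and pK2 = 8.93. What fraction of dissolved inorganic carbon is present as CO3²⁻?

α₂ = 1 / (1 + [H⁺]/K2 + [H⁺]²/(K1K2)) = 1 / (1 + 10^+0.90 + 10^-1.31)
   = 1 / (1 + 7.9433 + 0.048978) = 1/8.9923 = 0.1112

α₂ = 0.111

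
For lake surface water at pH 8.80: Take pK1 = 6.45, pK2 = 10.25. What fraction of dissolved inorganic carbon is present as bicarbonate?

α₁ = 0.962

α₁ = 1 / (1 + [H⁺]/K1 + K2/[H⁺]) = 1 / (1 + 10^-2.35 + 10^-1.45)
   = 1 / (1 + 0.0044668 + 0.035481) = 1/1.0399 = 0.9616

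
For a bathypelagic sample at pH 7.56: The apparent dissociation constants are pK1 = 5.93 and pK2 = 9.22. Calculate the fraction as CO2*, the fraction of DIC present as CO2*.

α₀ = 0.0224

α₀ = 1 / (1 + K1/[H⁺] + K1K2/[H⁺]²) = 1 / (1 + 10^+1.63 + 10^-0.03)
   = 1 / (1 + 42.658 + 0.93325) = 1/44.591 = 0.02243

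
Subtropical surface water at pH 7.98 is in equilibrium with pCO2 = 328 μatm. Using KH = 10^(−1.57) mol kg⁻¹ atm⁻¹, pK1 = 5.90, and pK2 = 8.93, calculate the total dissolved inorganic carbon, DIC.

[CO2*] = KH · pCO2 = 10^(−1.57) × 328×10^-6 = 8.828×10^-6 mol/kg
α₀ = 1/(1 + K1/[H⁺] + K1K2/[H⁺]²) = 1/(1 + 10^+2.08 + 10^+1.13) = 0.007423
DIC = [CO2*]/α₀ = 8.828×10^-6 / 0.007423 = 1.19 mmol/kg

DIC = 1.19 mmol/kg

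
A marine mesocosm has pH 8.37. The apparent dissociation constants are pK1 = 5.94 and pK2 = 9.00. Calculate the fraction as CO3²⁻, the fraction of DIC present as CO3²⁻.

α₂ = 0.189

α₂ = 1 / (1 + [H⁺]/K2 + [H⁺]²/(K1K2)) = 1 / (1 + 10^+0.63 + 10^-1.80)
   = 1 / (1 + 4.2658 + 0.015849) = 1/5.2816 = 0.1893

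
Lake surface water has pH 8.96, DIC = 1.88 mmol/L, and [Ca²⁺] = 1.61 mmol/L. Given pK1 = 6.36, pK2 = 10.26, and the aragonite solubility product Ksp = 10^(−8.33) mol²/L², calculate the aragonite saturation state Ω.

Ω = 30.8

α₂ = 1 / (1 + [H⁺]/K2 + [H⁺]²/(K1K2)) = 1 / (1 + 10^+1.30 + 10^-1.30)
   = 1 / (1 + 19.953 + 0.050119) = 1/21.003 = 0.04761
[CO3²⁻] = α₂ × DIC = 0.04761 × 1.88 = 0.08951 mmol/L
Ksp = 10^(−8.33) = 4.677×10^-9
Ω = [Ca²⁺][CO3²⁻]/Ksp = (1.61×10^-3)(8.951×10^-5) / 4.677×10^-9 = 30.8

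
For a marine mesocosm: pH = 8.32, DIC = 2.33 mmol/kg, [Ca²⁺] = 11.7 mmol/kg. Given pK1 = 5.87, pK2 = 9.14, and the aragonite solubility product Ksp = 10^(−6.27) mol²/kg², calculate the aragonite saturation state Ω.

α₂ = 1 / (1 + [H⁺]/K2 + [H⁺]²/(K1K2)) = 1 / (1 + 10^+0.82 + 10^-1.63)
   = 1 / (1 + 6.6069 + 0.023442) = 1/7.6304 = 0.1311
[CO3²⁻] = α₂ × DIC = 0.1311 × 2.33 = 0.3054 mmol/kg
Ksp = 10^(−6.27) = 5.370×10^-7
Ω = [Ca²⁺][CO3²⁻]/Ksp = (11.7×10^-3)(3.054×10^-4) / 5.370×10^-7 = 6.65

Ω = 6.65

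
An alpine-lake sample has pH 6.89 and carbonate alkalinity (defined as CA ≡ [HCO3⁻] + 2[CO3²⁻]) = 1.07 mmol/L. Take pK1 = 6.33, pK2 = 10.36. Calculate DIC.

DIC = 1.36 mmol/L

CA = [HCO3⁻] + 2[CO3²⁻] = (α₁ + 2α₂)·DIC
At pH 6.89: [H⁺]/K1 = 10^-0.56 = 0.27542, K2/[H⁺] = 10^-3.47 = 0.00033884
α₁ = 1/(1 + 0.27542 + 0.00033884) = 1/1.2758 = 0.7838; α₂ = α₁·K2/[H⁺] = 0.0002656
α₁ + 2α₂ = 0.7844
DIC = CA / (α₁ + 2α₂) = 1.07 / 0.7844 = 1.36 mmol/L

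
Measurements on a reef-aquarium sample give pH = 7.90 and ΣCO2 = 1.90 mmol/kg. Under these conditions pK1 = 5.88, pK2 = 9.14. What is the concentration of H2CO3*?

α₀ = 1 / (1 + K1/[H⁺] + K1K2/[H⁺]²) = 1 / (1 + 10^+2.02 + 10^+0.78)
   = 1 / (1 + 104.71 + 6.0256) = 1/111.74 = 0.008949
[CO2*] = α₀ × DIC = 0.008949 × 1.90 = 0.0170 mmol/kg = 17.0 μmol/kg

[CO2*] = 17.0 μmol/kg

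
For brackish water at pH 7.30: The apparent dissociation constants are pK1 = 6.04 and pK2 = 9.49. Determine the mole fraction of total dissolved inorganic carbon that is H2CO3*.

α₀ = 0.0518

α₀ = 1 / (1 + K1/[H⁺] + K1K2/[H⁺]²) = 1 / (1 + 10^+1.26 + 10^-0.93)
   = 1 / (1 + 18.197 + 0.11749) = 1/19.314 = 0.05177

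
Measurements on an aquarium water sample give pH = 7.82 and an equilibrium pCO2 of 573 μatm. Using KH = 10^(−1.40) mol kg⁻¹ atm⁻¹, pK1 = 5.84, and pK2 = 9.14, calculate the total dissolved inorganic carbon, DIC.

[CO2*] = KH · pCO2 = 10^(−1.40) × 573×10^-6 = 2.281×10^-5 mol/kg
α₀ = 1/(1 + K1/[H⁺] + K1K2/[H⁺]²) = 1/(1 + 10^+1.98 + 10^+0.66) = 0.009894
DIC = [CO2*]/α₀ = 2.281×10^-5 / 0.009894 = 2.31 mmol/kg

DIC = 2.31 mmol/kg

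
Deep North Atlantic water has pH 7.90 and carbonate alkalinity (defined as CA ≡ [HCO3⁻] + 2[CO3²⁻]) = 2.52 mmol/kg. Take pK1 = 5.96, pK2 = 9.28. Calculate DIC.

DIC = 2.45 mmol/kg

CA = [HCO3⁻] + 2[CO3²⁻] = (α₁ + 2α₂)·DIC
At pH 7.90: [H⁺]/K1 = 10^-1.94 = 0.011482, K2/[H⁺] = 10^-1.38 = 0.041687
α₁ = 1/(1 + 0.011482 + 0.041687) = 1/1.0532 = 0.9495; α₂ = α₁·K2/[H⁺] = 0.03958
α₁ + 2α₂ = 1.0287
DIC = CA / (α₁ + 2α₂) = 2.52 / 1.0287 = 2.45 mmol/kg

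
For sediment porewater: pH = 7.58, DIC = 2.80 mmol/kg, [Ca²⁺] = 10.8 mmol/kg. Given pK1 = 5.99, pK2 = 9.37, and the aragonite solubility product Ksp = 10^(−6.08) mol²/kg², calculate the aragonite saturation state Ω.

Ω = 0.566

α₂ = 1 / (1 + [H⁺]/K2 + [H⁺]²/(K1K2)) = 1 / (1 + 10^+1.79 + 10^+0.20)
   = 1 / (1 + 61.660 + 1.5849) = 1/64.244 = 0.01557
[CO3²⁻] = α₂ × DIC = 0.01557 × 2.80 = 0.04358 mmol/kg
Ksp = 10^(−6.08) = 8.318×10^-7
Ω = [Ca²⁺][CO3²⁻]/Ksp = (10.8×10^-3)(4.358×10^-5) / 8.318×10^-7 = 0.566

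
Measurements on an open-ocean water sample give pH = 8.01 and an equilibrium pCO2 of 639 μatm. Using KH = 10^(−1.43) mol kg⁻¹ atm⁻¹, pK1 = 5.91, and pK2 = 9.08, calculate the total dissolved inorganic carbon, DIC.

[CO2*] = KH · pCO2 = 10^(−1.43) × 639×10^-6 = 2.374×10^-5 mol/kg
α₀ = 1/(1 + K1/[H⁺] + K1K2/[H⁺]²) = 1/(1 + 10^+2.10 + 10^+1.03) = 0.007267
DIC = [CO2*]/α₀ = 2.374×10^-5 / 0.007267 = 3.27 mmol/kg

DIC = 3.27 mmol/kg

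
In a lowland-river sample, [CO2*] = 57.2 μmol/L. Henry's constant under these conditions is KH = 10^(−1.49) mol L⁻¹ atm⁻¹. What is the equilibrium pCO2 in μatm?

pCO2 = 1770 μatm

KH = 10^(−1.49) = 3.236×10^-2 mol L⁻¹ atm⁻¹
pCO2 = [CO2*]/KH = 57.2×10^-6 / 3.236×10^-2 = 1.77×10^-3 atm = 1770 μatm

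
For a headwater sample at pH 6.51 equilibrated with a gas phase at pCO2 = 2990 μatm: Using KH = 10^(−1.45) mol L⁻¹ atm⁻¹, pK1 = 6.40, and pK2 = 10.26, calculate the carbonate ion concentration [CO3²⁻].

[CO3²⁻] = 0.0243 μmol/L

[CO2*] = KH · pCO2 = 10^(−1.45) × 2990×10^-6 = 1.061×10^-4 mol/L
α₀ = 1/(1 + K1/[H⁺] + K1K2/[H⁺]²) = 1/(1 + 10^+0.11 + 10^-3.64) = 0.4370
DIC = [CO2*]/α₀ = 1.061×10^-4 / 0.4370 = 0.2428 mmol/L
[CO3²⁻] = α₂·DIC; α₂ = 0.0001001, so [CO3²⁻] = 0.0001001 × 0.2428 = 2.43×10^-5 mmol/L = 0.0243 μmol/L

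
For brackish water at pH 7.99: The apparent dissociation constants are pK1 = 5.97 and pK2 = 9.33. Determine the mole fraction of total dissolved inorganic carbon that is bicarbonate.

α₁ = 1 / (1 + [H⁺]/K1 + K2/[H⁺]) = 1 / (1 + 10^-2.02 + 10^-1.34)
   = 1 / (1 + 0.0095499 + 0.045709) = 1/1.0553 = 0.9476

α₁ = 0.948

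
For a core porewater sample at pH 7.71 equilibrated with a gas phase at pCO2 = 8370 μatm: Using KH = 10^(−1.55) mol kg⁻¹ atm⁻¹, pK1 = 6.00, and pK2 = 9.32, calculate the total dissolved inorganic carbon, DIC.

[CO2*] = KH · pCO2 = 10^(−1.55) × 8370×10^-6 = 2.359×10^-4 mol/kg
α₀ = 1/(1 + K1/[H⁺] + K1K2/[H⁺]²) = 1/(1 + 10^+1.71 + 10^+0.10) = 0.01868
DIC = [CO2*]/α₀ = 2.359×10^-4 / 0.01868 = 12.6 mmol/kg

DIC = 12.6 mmol/kg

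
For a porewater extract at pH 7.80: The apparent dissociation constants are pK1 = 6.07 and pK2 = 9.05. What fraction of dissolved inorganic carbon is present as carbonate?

α₂ = 0.0523

α₂ = 1 / (1 + [H⁺]/K2 + [H⁺]²/(K1K2)) = 1 / (1 + 10^+1.25 + 10^-0.48)
   = 1 / (1 + 17.783 + 0.33113) = 1/19.114 = 0.05232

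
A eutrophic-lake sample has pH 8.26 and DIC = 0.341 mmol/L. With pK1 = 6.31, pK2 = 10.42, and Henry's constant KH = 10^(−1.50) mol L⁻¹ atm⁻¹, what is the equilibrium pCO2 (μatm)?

pCO2 = 119 μatm

α₀ = 1 / (1 + K1/[H⁺] + K1K2/[H⁺]²) = 1 / (1 + 10^+1.95 + 10^-0.21)
   = 1 / (1 + 89.125 + 0.61660) = 1/90.742 = 0.01102
[CO2*] = α₀ × DIC = 0.01102 × 0.341 = 0.003758 mmol/L = 3.758 μmol/L
pCO2 = [CO2*]/KH = 3.758×10^-6 / 3.162×10^-2 = 119 μatm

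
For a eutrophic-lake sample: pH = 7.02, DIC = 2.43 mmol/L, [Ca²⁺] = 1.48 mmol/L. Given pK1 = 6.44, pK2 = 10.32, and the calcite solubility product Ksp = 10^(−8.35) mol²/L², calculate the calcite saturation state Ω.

α₂ = 1 / (1 + [H⁺]/K2 + [H⁺]²/(K1K2)) = 1 / (1 + 10^+3.30 + 10^+2.72)
   = 1 / (1 + 1995.3 + 524.81) = 1/2521.1 = 0.0003967
[CO3²⁻] = α₂ × DIC = 0.0003967 × 2.43 = 0.0009639 mmol/L = 0.9639 μmol/L
Ksp = 10^(−8.35) = 4.467×10^-9
Ω = [Ca²⁺][CO3²⁻]/Ksp = (1.48×10^-3)(9.639×10^-7) / 4.467×10^-9 = 0.319

Ω = 0.319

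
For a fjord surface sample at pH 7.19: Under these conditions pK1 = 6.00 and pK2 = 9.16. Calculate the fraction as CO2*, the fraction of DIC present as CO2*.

α₀ = 0.0600

α₀ = 1 / (1 + K1/[H⁺] + K1K2/[H⁺]²) = 1 / (1 + 10^+1.19 + 10^-0.78)
   = 1 / (1 + 15.488 + 0.16596) = 1/16.654 = 0.06005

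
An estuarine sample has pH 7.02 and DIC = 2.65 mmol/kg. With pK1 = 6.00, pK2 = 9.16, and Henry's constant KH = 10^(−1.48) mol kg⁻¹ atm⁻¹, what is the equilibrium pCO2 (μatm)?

α₀ = 1 / (1 + K1/[H⁺] + K1K2/[H⁺]²) = 1 / (1 + 10^+1.02 + 10^-1.12)
   = 1 / (1 + 10.471 + 0.075858) = 1/11.547 = 0.08660
[CO2*] = α₀ × DIC = 0.08660 × 2.65 = 0.2295 mmol/kg
pCO2 = [CO2*]/KH = 2.295×10^-4 / 3.311×10^-2 = 6930 μatm

pCO2 = 6930 μatm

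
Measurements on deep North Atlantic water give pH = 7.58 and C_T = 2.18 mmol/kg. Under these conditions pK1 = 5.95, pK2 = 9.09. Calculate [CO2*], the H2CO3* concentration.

[CO2*] = 0.0485 mmol/kg

α₀ = 1 / (1 + K1/[H⁺] + K1K2/[H⁺]²) = 1 / (1 + 10^+1.63 + 10^+0.12)
   = 1 / (1 + 42.658 + 1.3183) = 1/44.976 = 0.02223
[CO2*] = α₀ × DIC = 0.02223 × 2.18 = 0.0485 mmol/kg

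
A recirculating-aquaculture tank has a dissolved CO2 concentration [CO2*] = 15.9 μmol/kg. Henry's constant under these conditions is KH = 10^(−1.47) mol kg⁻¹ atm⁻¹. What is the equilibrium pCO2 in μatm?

pCO2 = 469 μatm

KH = 10^(−1.47) = 3.388×10^-2 mol kg⁻¹ atm⁻¹
pCO2 = [CO2*]/KH = 15.9×10^-6 / 3.388×10^-2 = 4.69×10^-4 atm = 469 μatm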